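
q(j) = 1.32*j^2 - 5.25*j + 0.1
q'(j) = 2.64*j - 5.25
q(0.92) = -3.61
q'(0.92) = -2.82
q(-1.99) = 15.77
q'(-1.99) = -10.50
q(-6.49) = 89.77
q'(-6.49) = -22.38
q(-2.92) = 26.68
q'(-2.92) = -12.96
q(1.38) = -4.63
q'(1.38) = -1.61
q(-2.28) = 18.93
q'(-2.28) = -11.27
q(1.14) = -4.17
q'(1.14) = -2.24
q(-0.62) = 3.86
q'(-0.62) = -6.89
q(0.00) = 0.10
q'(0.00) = -5.25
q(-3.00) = 27.73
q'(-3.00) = -13.17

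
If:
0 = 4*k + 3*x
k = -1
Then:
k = -1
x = 4/3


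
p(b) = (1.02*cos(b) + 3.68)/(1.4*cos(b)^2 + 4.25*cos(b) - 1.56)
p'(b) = (2.8*sin(b)*cos(b) + 4.25*sin(b))*(1.02*cos(b) + 3.68)/(1.4*cos(b)^2 + 4.25*cos(b) - 1.56)^2 - 1.02*sin(b)/(1.4*cos(b)^2 + 4.25*cos(b) - 1.56) = (1.428*cos(b)^2 + 10.304*cos(b) + 17.2312)*sin(b)/(1.96*cos(b)^4 + 11.9*cos(b)^3 + 13.6945*cos(b)^2 - 13.26*cos(b) + 2.4336)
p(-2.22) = -0.85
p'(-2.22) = -0.70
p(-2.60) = -0.67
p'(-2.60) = -0.28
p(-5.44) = 2.31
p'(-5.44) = 5.19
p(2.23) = -0.84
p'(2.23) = 0.68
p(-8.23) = -1.13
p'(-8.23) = -1.48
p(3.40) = -0.62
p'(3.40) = -0.12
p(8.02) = -1.58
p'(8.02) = 3.10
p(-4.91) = -5.78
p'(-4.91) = 41.97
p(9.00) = -0.64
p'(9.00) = 0.20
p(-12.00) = 1.50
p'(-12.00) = 1.58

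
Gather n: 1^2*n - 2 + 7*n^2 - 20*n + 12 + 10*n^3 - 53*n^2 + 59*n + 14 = 10*n^3 - 46*n^2 + 40*n + 24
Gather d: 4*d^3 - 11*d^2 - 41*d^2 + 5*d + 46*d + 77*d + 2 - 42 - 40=4*d^3 - 52*d^2 + 128*d - 80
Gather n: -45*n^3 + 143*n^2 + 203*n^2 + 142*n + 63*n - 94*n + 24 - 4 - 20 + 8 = -45*n^3 + 346*n^2 + 111*n + 8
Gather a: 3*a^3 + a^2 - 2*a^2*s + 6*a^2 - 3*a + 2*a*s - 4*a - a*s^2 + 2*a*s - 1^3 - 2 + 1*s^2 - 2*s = 3*a^3 + a^2*(7 - 2*s) + a*(-s^2 + 4*s - 7) + s^2 - 2*s - 3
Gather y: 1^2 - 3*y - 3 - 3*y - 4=-6*y - 6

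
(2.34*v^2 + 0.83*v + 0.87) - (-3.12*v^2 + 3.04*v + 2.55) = 5.46*v^2 - 2.21*v - 1.68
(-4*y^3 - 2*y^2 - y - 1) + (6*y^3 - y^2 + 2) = 2*y^3 - 3*y^2 - y + 1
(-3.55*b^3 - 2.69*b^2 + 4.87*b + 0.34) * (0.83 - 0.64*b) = 2.272*b^4 - 1.2249*b^3 - 5.3495*b^2 + 3.8245*b + 0.2822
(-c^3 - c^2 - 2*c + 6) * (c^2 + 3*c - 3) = -c^5 - 4*c^4 - 2*c^3 + 3*c^2 + 24*c - 18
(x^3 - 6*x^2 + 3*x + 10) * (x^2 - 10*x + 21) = x^5 - 16*x^4 + 84*x^3 - 146*x^2 - 37*x + 210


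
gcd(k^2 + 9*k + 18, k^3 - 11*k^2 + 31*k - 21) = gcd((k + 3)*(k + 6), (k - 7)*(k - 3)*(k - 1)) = 1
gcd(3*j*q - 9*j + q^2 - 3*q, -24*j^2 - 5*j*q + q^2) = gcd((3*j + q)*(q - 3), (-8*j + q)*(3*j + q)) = 3*j + q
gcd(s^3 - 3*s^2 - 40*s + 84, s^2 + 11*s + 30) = s + 6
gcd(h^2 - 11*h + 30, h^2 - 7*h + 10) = h - 5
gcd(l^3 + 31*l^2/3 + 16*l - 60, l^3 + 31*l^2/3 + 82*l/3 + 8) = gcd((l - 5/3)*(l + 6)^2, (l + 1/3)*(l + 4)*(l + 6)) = l + 6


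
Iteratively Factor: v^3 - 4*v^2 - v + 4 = (v - 4)*(v^2 - 1) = (v - 4)*(v - 1)*(v + 1)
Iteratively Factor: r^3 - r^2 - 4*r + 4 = (r + 2)*(r^2 - 3*r + 2) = (r - 1)*(r + 2)*(r - 2)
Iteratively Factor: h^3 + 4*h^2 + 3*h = (h)*(h^2 + 4*h + 3) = h*(h + 1)*(h + 3)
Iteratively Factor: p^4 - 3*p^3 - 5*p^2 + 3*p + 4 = (p + 1)*(p^3 - 4*p^2 - p + 4) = (p - 1)*(p + 1)*(p^2 - 3*p - 4) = (p - 4)*(p - 1)*(p + 1)*(p + 1)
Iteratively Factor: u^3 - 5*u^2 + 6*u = (u)*(u^2 - 5*u + 6) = u*(u - 3)*(u - 2)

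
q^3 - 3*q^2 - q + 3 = (q - 3)*(q - 1)*(q + 1)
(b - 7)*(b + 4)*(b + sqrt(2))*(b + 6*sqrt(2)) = b^4 - 3*b^3 + 7*sqrt(2)*b^3 - 21*sqrt(2)*b^2 - 16*b^2 - 196*sqrt(2)*b - 36*b - 336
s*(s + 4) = s^2 + 4*s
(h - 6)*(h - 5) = h^2 - 11*h + 30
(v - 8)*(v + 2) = v^2 - 6*v - 16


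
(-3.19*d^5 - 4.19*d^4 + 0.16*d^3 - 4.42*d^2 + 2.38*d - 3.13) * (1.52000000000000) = -4.8488*d^5 - 6.3688*d^4 + 0.2432*d^3 - 6.7184*d^2 + 3.6176*d - 4.7576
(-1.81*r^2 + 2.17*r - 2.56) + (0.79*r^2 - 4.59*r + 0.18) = -1.02*r^2 - 2.42*r - 2.38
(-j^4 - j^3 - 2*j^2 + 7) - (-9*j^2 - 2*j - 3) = -j^4 - j^3 + 7*j^2 + 2*j + 10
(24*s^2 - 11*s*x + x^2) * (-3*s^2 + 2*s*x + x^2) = -72*s^4 + 81*s^3*x - s^2*x^2 - 9*s*x^3 + x^4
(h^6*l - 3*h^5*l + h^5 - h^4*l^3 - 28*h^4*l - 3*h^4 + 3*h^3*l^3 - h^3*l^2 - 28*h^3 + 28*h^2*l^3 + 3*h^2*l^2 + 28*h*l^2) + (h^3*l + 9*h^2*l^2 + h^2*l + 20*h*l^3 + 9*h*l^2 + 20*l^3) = h^6*l - 3*h^5*l + h^5 - h^4*l^3 - 28*h^4*l - 3*h^4 + 3*h^3*l^3 - h^3*l^2 + h^3*l - 28*h^3 + 28*h^2*l^3 + 12*h^2*l^2 + h^2*l + 20*h*l^3 + 37*h*l^2 + 20*l^3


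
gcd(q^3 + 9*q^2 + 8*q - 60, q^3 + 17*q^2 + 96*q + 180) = q^2 + 11*q + 30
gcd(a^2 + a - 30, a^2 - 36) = a + 6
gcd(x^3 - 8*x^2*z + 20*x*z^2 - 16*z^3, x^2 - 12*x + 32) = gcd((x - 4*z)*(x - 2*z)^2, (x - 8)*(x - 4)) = 1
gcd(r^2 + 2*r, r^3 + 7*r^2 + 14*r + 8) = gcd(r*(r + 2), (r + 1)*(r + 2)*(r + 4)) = r + 2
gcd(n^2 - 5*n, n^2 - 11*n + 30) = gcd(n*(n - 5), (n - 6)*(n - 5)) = n - 5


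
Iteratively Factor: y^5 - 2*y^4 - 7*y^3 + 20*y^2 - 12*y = (y - 1)*(y^4 - y^3 - 8*y^2 + 12*y) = (y - 2)*(y - 1)*(y^3 + y^2 - 6*y) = (y - 2)^2*(y - 1)*(y^2 + 3*y) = (y - 2)^2*(y - 1)*(y + 3)*(y)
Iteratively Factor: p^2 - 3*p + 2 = (p - 2)*(p - 1)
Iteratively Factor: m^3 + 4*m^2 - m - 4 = (m - 1)*(m^2 + 5*m + 4) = (m - 1)*(m + 4)*(m + 1)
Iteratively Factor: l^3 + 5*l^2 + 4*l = (l + 1)*(l^2 + 4*l) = (l + 1)*(l + 4)*(l)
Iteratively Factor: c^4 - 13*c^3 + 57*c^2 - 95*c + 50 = (c - 2)*(c^3 - 11*c^2 + 35*c - 25) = (c - 2)*(c - 1)*(c^2 - 10*c + 25) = (c - 5)*(c - 2)*(c - 1)*(c - 5)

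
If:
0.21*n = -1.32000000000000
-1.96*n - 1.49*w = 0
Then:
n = -6.29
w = 8.27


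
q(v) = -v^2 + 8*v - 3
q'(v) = 8 - 2*v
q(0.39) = -0.03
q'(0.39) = 7.22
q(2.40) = 10.44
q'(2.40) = 3.20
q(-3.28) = -40.00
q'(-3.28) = 14.56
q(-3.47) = -42.80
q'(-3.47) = 14.94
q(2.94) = 11.88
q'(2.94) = 2.12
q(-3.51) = -43.40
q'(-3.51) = 15.02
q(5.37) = 11.12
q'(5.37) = -2.74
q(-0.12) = -3.97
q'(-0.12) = 8.24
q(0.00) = -3.00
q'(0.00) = 8.00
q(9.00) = -12.00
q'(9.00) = -10.00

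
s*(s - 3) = s^2 - 3*s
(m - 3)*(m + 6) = m^2 + 3*m - 18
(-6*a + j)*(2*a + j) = -12*a^2 - 4*a*j + j^2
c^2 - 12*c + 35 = (c - 7)*(c - 5)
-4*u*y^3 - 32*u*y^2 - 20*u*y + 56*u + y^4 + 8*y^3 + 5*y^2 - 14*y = (-4*u + y)*(y - 1)*(y + 2)*(y + 7)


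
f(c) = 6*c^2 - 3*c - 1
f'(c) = 12*c - 3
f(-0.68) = 3.81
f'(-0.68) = -11.16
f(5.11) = 140.34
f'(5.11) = 58.32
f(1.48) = 7.70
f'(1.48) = 14.76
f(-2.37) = 39.81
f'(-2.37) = -31.44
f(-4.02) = 108.02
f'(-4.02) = -51.24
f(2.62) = 32.33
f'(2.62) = 28.44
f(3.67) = 68.80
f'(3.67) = 41.04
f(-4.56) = 137.44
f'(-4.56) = -57.72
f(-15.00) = 1394.00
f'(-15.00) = -183.00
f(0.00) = -1.00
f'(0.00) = -3.00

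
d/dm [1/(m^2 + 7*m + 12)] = (-2*m - 7)/(m^2 + 7*m + 12)^2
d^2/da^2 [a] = 0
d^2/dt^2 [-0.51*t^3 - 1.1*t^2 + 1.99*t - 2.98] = -3.06*t - 2.2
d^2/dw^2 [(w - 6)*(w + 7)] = 2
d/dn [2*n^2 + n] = 4*n + 1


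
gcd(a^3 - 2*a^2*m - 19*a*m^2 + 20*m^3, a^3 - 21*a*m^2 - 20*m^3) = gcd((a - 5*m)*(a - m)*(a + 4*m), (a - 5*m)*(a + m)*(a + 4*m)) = a^2 - a*m - 20*m^2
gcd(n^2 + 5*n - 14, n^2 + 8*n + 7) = n + 7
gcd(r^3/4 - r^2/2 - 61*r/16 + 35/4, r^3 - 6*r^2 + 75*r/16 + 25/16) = 1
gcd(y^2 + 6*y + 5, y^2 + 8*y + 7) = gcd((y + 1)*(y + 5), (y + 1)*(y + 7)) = y + 1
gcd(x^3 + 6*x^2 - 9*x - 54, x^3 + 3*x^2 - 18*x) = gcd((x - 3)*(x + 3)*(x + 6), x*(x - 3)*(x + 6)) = x^2 + 3*x - 18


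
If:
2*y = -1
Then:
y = -1/2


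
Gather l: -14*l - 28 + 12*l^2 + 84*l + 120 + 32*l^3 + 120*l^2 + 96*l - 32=32*l^3 + 132*l^2 + 166*l + 60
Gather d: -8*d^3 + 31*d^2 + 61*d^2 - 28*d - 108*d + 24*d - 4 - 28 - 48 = -8*d^3 + 92*d^2 - 112*d - 80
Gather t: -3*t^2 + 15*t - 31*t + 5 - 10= -3*t^2 - 16*t - 5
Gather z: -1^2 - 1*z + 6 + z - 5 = 0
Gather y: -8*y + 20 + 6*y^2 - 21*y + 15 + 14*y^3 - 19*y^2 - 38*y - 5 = 14*y^3 - 13*y^2 - 67*y + 30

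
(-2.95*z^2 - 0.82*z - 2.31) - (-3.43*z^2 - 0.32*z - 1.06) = 0.48*z^2 - 0.5*z - 1.25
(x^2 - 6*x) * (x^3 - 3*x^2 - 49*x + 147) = x^5 - 9*x^4 - 31*x^3 + 441*x^2 - 882*x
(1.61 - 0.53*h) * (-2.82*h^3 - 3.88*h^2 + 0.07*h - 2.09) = 1.4946*h^4 - 2.4838*h^3 - 6.2839*h^2 + 1.2204*h - 3.3649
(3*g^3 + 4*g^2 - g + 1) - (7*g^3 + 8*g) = -4*g^3 + 4*g^2 - 9*g + 1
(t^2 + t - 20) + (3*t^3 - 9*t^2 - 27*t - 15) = 3*t^3 - 8*t^2 - 26*t - 35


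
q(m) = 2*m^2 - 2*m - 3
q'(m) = 4*m - 2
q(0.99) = -3.02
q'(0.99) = 1.96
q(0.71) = -3.41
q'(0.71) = 0.84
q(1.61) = -1.04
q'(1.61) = 4.44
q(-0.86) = 0.20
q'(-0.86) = -5.44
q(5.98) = 56.56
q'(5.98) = 21.92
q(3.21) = 11.19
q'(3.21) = 10.84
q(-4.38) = 44.13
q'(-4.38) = -19.52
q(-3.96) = 36.28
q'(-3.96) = -17.84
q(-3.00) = 21.00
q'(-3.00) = -14.00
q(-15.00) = 477.00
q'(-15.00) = -62.00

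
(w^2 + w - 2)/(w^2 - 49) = (w^2 + w - 2)/(w^2 - 49)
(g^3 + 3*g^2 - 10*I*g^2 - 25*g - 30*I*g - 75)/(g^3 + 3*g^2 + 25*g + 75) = (g - 5*I)/(g + 5*I)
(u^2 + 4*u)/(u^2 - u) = (u + 4)/(u - 1)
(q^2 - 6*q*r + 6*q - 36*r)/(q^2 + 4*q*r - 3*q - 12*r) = (q^2 - 6*q*r + 6*q - 36*r)/(q^2 + 4*q*r - 3*q - 12*r)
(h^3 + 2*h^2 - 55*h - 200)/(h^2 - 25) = (h^2 - 3*h - 40)/(h - 5)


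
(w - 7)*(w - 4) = w^2 - 11*w + 28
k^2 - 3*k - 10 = (k - 5)*(k + 2)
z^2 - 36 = (z - 6)*(z + 6)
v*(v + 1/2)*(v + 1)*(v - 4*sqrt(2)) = v^4 - 4*sqrt(2)*v^3 + 3*v^3/2 - 6*sqrt(2)*v^2 + v^2/2 - 2*sqrt(2)*v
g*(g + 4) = g^2 + 4*g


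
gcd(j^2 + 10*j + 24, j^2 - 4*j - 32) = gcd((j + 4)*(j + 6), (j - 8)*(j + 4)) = j + 4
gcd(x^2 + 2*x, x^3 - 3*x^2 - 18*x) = x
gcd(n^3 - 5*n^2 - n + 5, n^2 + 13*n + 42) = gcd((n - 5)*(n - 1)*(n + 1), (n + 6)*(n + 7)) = 1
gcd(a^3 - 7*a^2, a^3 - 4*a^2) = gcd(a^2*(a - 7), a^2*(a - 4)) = a^2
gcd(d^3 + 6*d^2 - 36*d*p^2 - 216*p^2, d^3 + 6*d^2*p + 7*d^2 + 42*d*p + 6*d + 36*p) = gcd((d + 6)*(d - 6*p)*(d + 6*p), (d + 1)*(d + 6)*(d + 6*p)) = d^2 + 6*d*p + 6*d + 36*p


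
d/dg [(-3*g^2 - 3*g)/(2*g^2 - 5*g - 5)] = 3*(7*g^2 + 10*g + 5)/(4*g^4 - 20*g^3 + 5*g^2 + 50*g + 25)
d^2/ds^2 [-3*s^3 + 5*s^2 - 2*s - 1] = 10 - 18*s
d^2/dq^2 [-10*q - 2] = 0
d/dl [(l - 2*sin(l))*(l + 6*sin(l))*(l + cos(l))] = -(l - 2*sin(l))*(l + 6*sin(l))*(sin(l) - 1) + (l - 2*sin(l))*(l + cos(l))*(6*cos(l) + 1) - (l + 6*sin(l))*(l + cos(l))*(2*cos(l) - 1)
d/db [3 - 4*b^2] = -8*b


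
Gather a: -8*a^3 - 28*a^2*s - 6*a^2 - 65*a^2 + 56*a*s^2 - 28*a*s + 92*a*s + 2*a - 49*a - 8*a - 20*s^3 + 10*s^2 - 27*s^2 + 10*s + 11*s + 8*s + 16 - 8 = -8*a^3 + a^2*(-28*s - 71) + a*(56*s^2 + 64*s - 55) - 20*s^3 - 17*s^2 + 29*s + 8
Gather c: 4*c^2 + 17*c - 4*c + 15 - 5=4*c^2 + 13*c + 10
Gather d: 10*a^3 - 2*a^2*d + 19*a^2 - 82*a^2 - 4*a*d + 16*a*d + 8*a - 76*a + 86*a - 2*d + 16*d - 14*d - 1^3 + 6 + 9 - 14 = 10*a^3 - 63*a^2 + 18*a + d*(-2*a^2 + 12*a)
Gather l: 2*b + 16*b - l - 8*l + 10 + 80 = 18*b - 9*l + 90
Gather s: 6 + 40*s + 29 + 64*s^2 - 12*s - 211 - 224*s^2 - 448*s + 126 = -160*s^2 - 420*s - 50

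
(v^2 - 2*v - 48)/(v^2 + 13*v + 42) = (v - 8)/(v + 7)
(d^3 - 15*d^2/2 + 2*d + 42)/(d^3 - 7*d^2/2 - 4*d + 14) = (d - 6)/(d - 2)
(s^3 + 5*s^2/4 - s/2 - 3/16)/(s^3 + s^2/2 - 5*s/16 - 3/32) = 2*(2*s + 3)/(4*s + 3)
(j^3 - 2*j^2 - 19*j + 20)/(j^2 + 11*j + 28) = (j^2 - 6*j + 5)/(j + 7)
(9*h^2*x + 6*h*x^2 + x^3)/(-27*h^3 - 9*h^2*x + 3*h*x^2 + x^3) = x/(-3*h + x)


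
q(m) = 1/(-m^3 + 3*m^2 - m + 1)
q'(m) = (3*m^2 - 6*m + 1)/(-m^3 + 3*m^2 - m + 1)^2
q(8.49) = -0.00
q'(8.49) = 0.00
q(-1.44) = 0.09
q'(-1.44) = 0.12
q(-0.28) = 0.65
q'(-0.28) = 1.23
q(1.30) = 0.39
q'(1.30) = -0.26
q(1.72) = 0.33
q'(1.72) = -0.05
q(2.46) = 0.55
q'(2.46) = 1.34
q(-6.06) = 0.00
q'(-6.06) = 0.00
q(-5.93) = 0.00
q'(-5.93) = 0.00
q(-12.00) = 0.00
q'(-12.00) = 0.00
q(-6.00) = 0.00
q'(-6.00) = 0.00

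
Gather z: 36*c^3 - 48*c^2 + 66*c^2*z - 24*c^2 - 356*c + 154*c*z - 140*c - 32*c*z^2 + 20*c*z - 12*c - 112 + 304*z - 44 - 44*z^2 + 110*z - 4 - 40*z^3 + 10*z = 36*c^3 - 72*c^2 - 508*c - 40*z^3 + z^2*(-32*c - 44) + z*(66*c^2 + 174*c + 424) - 160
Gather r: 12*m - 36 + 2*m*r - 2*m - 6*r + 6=10*m + r*(2*m - 6) - 30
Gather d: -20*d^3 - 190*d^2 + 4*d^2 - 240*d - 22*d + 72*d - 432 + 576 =-20*d^3 - 186*d^2 - 190*d + 144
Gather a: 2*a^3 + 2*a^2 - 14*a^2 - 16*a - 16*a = 2*a^3 - 12*a^2 - 32*a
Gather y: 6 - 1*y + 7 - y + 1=14 - 2*y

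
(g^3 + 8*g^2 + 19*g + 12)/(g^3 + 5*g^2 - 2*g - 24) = (g + 1)/(g - 2)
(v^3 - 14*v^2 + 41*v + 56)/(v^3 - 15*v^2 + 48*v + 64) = (v - 7)/(v - 8)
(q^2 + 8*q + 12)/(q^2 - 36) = (q + 2)/(q - 6)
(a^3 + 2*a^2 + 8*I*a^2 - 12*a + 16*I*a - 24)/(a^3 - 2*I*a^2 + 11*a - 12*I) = (a^3 + a^2*(2 + 8*I) + a*(-12 + 16*I) - 24)/(a^3 - 2*I*a^2 + 11*a - 12*I)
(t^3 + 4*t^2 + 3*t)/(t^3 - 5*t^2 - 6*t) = (t + 3)/(t - 6)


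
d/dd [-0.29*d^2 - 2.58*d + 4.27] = -0.58*d - 2.58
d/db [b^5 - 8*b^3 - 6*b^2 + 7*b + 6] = 5*b^4 - 24*b^2 - 12*b + 7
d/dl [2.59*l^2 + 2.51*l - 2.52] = 5.18*l + 2.51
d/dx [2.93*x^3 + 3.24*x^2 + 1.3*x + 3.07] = 8.79*x^2 + 6.48*x + 1.3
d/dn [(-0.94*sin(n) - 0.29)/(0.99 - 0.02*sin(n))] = -0.9364*cos(n)/(0.02*sin(n) - 0.99)^2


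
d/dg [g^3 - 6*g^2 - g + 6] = 3*g^2 - 12*g - 1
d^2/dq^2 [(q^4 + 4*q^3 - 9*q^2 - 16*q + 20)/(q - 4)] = 2*(3*q^4 - 28*q^3 + 48*q^2 + 192*q - 188)/(q^3 - 12*q^2 + 48*q - 64)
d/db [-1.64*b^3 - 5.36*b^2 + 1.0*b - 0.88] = -4.92*b^2 - 10.72*b + 1.0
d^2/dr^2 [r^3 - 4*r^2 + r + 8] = 6*r - 8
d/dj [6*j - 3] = 6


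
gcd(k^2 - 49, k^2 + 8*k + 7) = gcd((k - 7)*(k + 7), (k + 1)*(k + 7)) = k + 7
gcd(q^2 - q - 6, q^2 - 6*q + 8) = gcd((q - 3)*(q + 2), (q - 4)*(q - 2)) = 1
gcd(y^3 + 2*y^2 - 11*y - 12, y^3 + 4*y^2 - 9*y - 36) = y^2 + y - 12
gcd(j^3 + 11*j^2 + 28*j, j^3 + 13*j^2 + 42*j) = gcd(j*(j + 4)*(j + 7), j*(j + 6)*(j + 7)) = j^2 + 7*j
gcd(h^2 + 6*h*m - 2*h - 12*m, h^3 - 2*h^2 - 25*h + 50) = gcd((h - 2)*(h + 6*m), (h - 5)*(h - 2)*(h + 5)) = h - 2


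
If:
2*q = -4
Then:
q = -2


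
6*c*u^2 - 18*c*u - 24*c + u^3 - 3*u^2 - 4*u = (6*c + u)*(u - 4)*(u + 1)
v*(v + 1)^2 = v^3 + 2*v^2 + v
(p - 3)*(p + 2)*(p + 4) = p^3 + 3*p^2 - 10*p - 24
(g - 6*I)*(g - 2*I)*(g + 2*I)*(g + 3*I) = g^4 - 3*I*g^3 + 22*g^2 - 12*I*g + 72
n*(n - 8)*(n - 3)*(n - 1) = n^4 - 12*n^3 + 35*n^2 - 24*n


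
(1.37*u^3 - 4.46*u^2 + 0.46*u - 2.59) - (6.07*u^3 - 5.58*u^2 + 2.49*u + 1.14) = -4.7*u^3 + 1.12*u^2 - 2.03*u - 3.73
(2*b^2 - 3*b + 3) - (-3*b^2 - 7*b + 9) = 5*b^2 + 4*b - 6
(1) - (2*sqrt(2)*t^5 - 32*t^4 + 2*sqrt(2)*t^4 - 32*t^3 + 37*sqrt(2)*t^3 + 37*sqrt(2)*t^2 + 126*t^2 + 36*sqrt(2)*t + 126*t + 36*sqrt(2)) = -2*sqrt(2)*t^5 - 2*sqrt(2)*t^4 + 32*t^4 - 37*sqrt(2)*t^3 + 32*t^3 - 126*t^2 - 37*sqrt(2)*t^2 - 126*t - 36*sqrt(2)*t - 36*sqrt(2) + 1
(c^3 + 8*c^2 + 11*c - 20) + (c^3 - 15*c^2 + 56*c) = 2*c^3 - 7*c^2 + 67*c - 20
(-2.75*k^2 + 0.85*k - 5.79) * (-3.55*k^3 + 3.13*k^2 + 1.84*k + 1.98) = 9.7625*k^5 - 11.625*k^4 + 18.155*k^3 - 22.0037*k^2 - 8.9706*k - 11.4642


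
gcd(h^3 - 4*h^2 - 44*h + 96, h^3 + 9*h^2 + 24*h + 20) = 1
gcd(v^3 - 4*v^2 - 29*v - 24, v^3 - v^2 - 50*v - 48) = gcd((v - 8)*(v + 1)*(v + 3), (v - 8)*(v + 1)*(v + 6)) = v^2 - 7*v - 8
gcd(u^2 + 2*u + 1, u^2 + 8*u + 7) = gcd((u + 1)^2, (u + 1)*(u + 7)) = u + 1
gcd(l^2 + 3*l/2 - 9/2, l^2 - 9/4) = l - 3/2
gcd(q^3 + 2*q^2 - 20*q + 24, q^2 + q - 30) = q + 6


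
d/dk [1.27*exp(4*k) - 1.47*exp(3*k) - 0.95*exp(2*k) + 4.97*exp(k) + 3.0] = (5.08*exp(3*k) - 4.41*exp(2*k) - 1.9*exp(k) + 4.97)*exp(k)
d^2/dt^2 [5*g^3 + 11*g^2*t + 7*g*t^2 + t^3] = 14*g + 6*t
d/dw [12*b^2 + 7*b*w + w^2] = 7*b + 2*w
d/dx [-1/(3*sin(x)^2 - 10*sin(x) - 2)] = 2*(3*sin(x) - 5)*cos(x)/(-3*sin(x)^2 + 10*sin(x) + 2)^2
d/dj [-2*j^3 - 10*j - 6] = -6*j^2 - 10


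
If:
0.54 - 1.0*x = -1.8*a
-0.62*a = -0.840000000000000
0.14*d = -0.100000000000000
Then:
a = 1.35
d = -0.71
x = 2.98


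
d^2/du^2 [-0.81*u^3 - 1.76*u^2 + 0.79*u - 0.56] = -4.86*u - 3.52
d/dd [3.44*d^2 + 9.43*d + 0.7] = 6.88*d + 9.43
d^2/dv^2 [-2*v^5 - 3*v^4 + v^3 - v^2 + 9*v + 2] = -40*v^3 - 36*v^2 + 6*v - 2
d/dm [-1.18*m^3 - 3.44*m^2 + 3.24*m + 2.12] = -3.54*m^2 - 6.88*m + 3.24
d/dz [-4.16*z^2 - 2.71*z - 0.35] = -8.32*z - 2.71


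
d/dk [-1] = 0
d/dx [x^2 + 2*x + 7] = 2*x + 2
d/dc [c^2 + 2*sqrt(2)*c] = 2*c + 2*sqrt(2)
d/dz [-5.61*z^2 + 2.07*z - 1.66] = 2.07 - 11.22*z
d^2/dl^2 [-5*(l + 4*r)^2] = -10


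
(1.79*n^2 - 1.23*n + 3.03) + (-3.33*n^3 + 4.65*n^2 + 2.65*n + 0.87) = -3.33*n^3 + 6.44*n^2 + 1.42*n + 3.9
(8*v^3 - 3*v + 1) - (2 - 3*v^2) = 8*v^3 + 3*v^2 - 3*v - 1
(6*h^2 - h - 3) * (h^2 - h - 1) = 6*h^4 - 7*h^3 - 8*h^2 + 4*h + 3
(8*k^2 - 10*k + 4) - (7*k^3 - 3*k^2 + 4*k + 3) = -7*k^3 + 11*k^2 - 14*k + 1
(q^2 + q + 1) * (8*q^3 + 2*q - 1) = 8*q^5 + 8*q^4 + 10*q^3 + q^2 + q - 1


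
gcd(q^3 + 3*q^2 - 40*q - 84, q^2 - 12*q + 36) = q - 6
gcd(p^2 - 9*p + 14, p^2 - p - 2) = p - 2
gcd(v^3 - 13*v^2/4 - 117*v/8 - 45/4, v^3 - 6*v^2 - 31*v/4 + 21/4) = v + 3/2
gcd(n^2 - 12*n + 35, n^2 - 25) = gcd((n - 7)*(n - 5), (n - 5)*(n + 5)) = n - 5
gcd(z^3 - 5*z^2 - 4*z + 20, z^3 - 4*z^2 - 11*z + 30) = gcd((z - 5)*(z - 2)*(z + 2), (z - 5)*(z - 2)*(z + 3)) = z^2 - 7*z + 10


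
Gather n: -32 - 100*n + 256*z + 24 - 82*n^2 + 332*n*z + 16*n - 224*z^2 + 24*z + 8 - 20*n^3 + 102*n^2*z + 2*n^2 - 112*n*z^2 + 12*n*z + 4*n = -20*n^3 + n^2*(102*z - 80) + n*(-112*z^2 + 344*z - 80) - 224*z^2 + 280*z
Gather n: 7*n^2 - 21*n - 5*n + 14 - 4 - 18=7*n^2 - 26*n - 8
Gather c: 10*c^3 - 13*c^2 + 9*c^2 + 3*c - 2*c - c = 10*c^3 - 4*c^2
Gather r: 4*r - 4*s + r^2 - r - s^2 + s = r^2 + 3*r - s^2 - 3*s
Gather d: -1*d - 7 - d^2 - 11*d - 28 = -d^2 - 12*d - 35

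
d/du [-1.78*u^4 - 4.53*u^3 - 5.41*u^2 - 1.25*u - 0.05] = -7.12*u^3 - 13.59*u^2 - 10.82*u - 1.25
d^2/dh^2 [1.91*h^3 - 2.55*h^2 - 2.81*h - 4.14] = 11.46*h - 5.1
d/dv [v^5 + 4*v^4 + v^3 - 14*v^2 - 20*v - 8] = 5*v^4 + 16*v^3 + 3*v^2 - 28*v - 20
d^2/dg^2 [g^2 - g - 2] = 2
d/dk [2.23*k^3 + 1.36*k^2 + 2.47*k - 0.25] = 6.69*k^2 + 2.72*k + 2.47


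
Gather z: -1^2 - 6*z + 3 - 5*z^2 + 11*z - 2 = -5*z^2 + 5*z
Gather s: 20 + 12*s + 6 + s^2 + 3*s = s^2 + 15*s + 26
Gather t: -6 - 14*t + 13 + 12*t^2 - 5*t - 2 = 12*t^2 - 19*t + 5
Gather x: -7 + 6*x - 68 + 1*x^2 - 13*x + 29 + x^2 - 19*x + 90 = 2*x^2 - 26*x + 44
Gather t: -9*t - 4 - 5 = -9*t - 9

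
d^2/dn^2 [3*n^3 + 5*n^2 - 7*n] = 18*n + 10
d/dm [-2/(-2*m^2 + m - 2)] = 2*(1 - 4*m)/(2*m^2 - m + 2)^2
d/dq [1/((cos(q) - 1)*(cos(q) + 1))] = 2*cos(q)/sin(q)^3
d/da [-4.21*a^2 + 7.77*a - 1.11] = 7.77 - 8.42*a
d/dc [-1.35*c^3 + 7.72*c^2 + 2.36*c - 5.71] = -4.05*c^2 + 15.44*c + 2.36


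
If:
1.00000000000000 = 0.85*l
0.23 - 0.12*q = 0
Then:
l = 1.18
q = 1.92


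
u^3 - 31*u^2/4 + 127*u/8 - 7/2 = (u - 4)*(u - 7/2)*(u - 1/4)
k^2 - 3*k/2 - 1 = (k - 2)*(k + 1/2)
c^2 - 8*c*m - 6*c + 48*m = (c - 6)*(c - 8*m)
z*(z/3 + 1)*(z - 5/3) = z^3/3 + 4*z^2/9 - 5*z/3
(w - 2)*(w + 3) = w^2 + w - 6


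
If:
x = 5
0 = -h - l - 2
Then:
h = -l - 2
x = 5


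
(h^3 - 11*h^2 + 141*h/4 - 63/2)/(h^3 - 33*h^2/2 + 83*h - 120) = (4*h^2 - 20*h + 21)/(2*(2*h^2 - 21*h + 40))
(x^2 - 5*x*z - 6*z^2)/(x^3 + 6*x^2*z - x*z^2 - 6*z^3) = (x - 6*z)/(x^2 + 5*x*z - 6*z^2)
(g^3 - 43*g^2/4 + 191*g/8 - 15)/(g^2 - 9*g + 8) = (8*g^2 - 22*g + 15)/(8*(g - 1))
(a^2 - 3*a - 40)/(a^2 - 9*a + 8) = (a + 5)/(a - 1)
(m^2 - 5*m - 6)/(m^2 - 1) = (m - 6)/(m - 1)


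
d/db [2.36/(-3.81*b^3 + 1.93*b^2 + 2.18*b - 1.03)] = (26.9748*b^2 - 9.1096*b - 5.1448)/(3.81*b^3 - 1.93*b^2 - 2.18*b + 1.03)^2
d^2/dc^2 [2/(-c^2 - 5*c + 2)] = 4*(c^2 + 5*c - (2*c + 5)^2 - 2)/(c^2 + 5*c - 2)^3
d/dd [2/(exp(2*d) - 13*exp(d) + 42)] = (26 - 4*exp(d))*exp(d)/(exp(2*d) - 13*exp(d) + 42)^2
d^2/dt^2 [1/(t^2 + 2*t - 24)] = 2*(-t^2 - 2*t + 4*(t + 1)^2 + 24)/(t^2 + 2*t - 24)^3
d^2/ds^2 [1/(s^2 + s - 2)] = 2*(-s^2 - s + (2*s + 1)^2 + 2)/(s^2 + s - 2)^3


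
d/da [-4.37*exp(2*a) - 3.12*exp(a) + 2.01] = (-8.74*exp(a) - 3.12)*exp(a)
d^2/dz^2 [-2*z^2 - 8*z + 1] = -4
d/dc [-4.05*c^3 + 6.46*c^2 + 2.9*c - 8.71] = -12.15*c^2 + 12.92*c + 2.9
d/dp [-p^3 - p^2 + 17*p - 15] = -3*p^2 - 2*p + 17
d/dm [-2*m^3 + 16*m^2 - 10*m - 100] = -6*m^2 + 32*m - 10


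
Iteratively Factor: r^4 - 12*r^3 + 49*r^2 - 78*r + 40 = (r - 1)*(r^3 - 11*r^2 + 38*r - 40) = (r - 4)*(r - 1)*(r^2 - 7*r + 10) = (r - 5)*(r - 4)*(r - 1)*(r - 2)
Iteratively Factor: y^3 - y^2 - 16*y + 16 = (y + 4)*(y^2 - 5*y + 4) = (y - 4)*(y + 4)*(y - 1)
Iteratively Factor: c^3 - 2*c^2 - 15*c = (c)*(c^2 - 2*c - 15) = c*(c - 5)*(c + 3)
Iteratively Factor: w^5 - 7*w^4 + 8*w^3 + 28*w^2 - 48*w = (w + 2)*(w^4 - 9*w^3 + 26*w^2 - 24*w) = (w - 2)*(w + 2)*(w^3 - 7*w^2 + 12*w) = (w - 3)*(w - 2)*(w + 2)*(w^2 - 4*w) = (w - 4)*(w - 3)*(w - 2)*(w + 2)*(w)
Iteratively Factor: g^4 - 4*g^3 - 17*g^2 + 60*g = (g - 3)*(g^3 - g^2 - 20*g) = g*(g - 3)*(g^2 - g - 20) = g*(g - 5)*(g - 3)*(g + 4)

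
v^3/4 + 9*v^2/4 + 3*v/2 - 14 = (v/4 + 1)*(v - 2)*(v + 7)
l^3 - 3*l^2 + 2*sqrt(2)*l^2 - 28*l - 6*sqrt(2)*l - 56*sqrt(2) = (l - 7)*(l + 4)*(l + 2*sqrt(2))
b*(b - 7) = b^2 - 7*b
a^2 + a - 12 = (a - 3)*(a + 4)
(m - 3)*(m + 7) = m^2 + 4*m - 21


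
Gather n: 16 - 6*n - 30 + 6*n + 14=0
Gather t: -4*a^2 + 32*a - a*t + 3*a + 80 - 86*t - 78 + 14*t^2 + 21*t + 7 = -4*a^2 + 35*a + 14*t^2 + t*(-a - 65) + 9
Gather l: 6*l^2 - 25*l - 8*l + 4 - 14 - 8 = 6*l^2 - 33*l - 18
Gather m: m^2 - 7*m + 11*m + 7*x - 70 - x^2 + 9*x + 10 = m^2 + 4*m - x^2 + 16*x - 60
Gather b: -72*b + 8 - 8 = -72*b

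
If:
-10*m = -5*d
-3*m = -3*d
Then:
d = 0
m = 0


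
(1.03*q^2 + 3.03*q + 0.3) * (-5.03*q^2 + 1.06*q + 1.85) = -5.1809*q^4 - 14.1491*q^3 + 3.6083*q^2 + 5.9235*q + 0.555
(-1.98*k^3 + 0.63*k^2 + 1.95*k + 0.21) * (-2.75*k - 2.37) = 5.445*k^4 + 2.9601*k^3 - 6.8556*k^2 - 5.199*k - 0.4977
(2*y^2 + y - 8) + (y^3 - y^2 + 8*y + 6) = y^3 + y^2 + 9*y - 2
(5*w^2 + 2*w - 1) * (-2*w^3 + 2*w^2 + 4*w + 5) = -10*w^5 + 6*w^4 + 26*w^3 + 31*w^2 + 6*w - 5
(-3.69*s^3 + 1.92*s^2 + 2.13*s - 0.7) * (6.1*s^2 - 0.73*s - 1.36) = -22.509*s^5 + 14.4057*s^4 + 16.6098*s^3 - 8.4361*s^2 - 2.3858*s + 0.952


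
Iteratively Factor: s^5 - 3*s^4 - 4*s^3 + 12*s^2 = (s)*(s^4 - 3*s^3 - 4*s^2 + 12*s) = s^2*(s^3 - 3*s^2 - 4*s + 12) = s^2*(s - 3)*(s^2 - 4) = s^2*(s - 3)*(s - 2)*(s + 2)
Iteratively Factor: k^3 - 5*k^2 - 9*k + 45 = (k - 5)*(k^2 - 9) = (k - 5)*(k - 3)*(k + 3)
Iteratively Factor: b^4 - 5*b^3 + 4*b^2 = (b - 1)*(b^3 - 4*b^2) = (b - 4)*(b - 1)*(b^2) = b*(b - 4)*(b - 1)*(b)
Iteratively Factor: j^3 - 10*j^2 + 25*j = (j)*(j^2 - 10*j + 25) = j*(j - 5)*(j - 5)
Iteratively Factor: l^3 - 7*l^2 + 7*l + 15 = (l - 5)*(l^2 - 2*l - 3) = (l - 5)*(l - 3)*(l + 1)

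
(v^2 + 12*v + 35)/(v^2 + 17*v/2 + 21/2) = 2*(v + 5)/(2*v + 3)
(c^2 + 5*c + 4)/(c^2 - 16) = (c + 1)/(c - 4)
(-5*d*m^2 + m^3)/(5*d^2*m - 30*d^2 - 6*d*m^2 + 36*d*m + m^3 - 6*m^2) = -m^2/(d*m - 6*d - m^2 + 6*m)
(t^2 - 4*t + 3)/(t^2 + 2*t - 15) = (t - 1)/(t + 5)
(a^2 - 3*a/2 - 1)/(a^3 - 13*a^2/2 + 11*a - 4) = (2*a + 1)/(2*a^2 - 9*a + 4)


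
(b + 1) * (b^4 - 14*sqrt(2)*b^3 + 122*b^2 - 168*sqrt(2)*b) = b^5 - 14*sqrt(2)*b^4 + b^4 - 14*sqrt(2)*b^3 + 122*b^3 - 168*sqrt(2)*b^2 + 122*b^2 - 168*sqrt(2)*b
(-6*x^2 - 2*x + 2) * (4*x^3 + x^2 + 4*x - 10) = -24*x^5 - 14*x^4 - 18*x^3 + 54*x^2 + 28*x - 20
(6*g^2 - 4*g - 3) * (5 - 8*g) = -48*g^3 + 62*g^2 + 4*g - 15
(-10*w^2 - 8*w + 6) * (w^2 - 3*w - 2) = -10*w^4 + 22*w^3 + 50*w^2 - 2*w - 12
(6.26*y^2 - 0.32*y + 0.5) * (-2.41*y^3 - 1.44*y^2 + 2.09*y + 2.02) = -15.0866*y^5 - 8.2432*y^4 + 12.3392*y^3 + 11.2564*y^2 + 0.3986*y + 1.01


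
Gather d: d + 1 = d + 1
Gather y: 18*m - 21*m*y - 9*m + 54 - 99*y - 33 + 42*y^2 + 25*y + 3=9*m + 42*y^2 + y*(-21*m - 74) + 24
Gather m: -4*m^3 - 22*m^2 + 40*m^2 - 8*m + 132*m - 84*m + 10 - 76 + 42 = -4*m^3 + 18*m^2 + 40*m - 24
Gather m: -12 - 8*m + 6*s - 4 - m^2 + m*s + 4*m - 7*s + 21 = -m^2 + m*(s - 4) - s + 5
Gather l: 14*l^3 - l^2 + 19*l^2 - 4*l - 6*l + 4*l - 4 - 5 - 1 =14*l^3 + 18*l^2 - 6*l - 10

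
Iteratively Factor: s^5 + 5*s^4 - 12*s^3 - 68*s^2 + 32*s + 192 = (s + 2)*(s^4 + 3*s^3 - 18*s^2 - 32*s + 96) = (s - 3)*(s + 2)*(s^3 + 6*s^2 - 32) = (s - 3)*(s + 2)*(s + 4)*(s^2 + 2*s - 8) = (s - 3)*(s - 2)*(s + 2)*(s + 4)*(s + 4)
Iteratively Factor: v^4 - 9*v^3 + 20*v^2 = (v)*(v^3 - 9*v^2 + 20*v) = v^2*(v^2 - 9*v + 20) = v^2*(v - 4)*(v - 5)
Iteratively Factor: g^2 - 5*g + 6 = (g - 3)*(g - 2)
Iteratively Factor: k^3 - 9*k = (k - 3)*(k^2 + 3*k) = (k - 3)*(k + 3)*(k)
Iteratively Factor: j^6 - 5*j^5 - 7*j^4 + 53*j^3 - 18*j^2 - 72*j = (j)*(j^5 - 5*j^4 - 7*j^3 + 53*j^2 - 18*j - 72) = j*(j + 1)*(j^4 - 6*j^3 - j^2 + 54*j - 72) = j*(j - 2)*(j + 1)*(j^3 - 4*j^2 - 9*j + 36) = j*(j - 2)*(j + 1)*(j + 3)*(j^2 - 7*j + 12) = j*(j - 3)*(j - 2)*(j + 1)*(j + 3)*(j - 4)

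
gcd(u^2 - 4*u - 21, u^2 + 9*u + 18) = u + 3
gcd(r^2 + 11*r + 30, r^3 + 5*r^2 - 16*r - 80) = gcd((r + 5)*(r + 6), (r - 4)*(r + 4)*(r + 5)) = r + 5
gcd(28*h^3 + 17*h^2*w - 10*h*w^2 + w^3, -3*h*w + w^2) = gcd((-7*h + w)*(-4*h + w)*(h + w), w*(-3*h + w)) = 1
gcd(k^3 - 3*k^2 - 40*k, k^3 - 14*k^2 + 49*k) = k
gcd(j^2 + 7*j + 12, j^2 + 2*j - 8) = j + 4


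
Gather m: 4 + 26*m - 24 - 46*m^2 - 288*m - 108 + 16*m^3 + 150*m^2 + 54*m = 16*m^3 + 104*m^2 - 208*m - 128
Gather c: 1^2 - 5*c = 1 - 5*c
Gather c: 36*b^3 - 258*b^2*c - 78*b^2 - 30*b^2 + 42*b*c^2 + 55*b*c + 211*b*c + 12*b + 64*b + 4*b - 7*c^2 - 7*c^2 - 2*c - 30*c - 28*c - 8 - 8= 36*b^3 - 108*b^2 + 80*b + c^2*(42*b - 14) + c*(-258*b^2 + 266*b - 60) - 16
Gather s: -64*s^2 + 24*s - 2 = -64*s^2 + 24*s - 2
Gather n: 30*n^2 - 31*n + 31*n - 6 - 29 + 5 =30*n^2 - 30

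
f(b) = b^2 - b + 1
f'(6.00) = 11.00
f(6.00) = 31.00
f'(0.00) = -1.00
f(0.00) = 1.00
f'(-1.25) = -3.50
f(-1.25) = 3.81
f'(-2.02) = -5.04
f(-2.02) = 7.10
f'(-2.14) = -5.28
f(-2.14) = 7.72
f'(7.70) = 14.40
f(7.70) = 52.59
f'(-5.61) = -12.22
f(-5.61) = 38.08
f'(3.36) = 5.72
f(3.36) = 8.93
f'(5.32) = 9.64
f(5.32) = 23.98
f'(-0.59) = -2.18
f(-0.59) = 1.94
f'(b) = 2*b - 1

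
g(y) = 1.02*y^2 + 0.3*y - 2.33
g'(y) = 2.04*y + 0.3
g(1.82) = 1.59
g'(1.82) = 4.01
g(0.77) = -1.49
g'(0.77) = 1.87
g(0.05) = -2.31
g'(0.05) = 0.40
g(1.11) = -0.74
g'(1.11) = 2.56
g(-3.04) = 6.18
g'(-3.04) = -5.90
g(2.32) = 3.86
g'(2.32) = 5.03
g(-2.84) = 5.04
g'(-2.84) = -5.49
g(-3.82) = 11.41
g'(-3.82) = -7.49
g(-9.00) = 77.59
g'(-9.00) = -18.06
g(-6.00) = 32.59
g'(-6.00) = -11.94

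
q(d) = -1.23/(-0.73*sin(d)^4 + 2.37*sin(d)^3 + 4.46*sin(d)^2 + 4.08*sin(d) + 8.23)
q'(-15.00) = -0.04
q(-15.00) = -0.18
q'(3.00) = -0.08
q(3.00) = -0.14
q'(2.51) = -0.07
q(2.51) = -0.10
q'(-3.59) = -0.08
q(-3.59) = -0.11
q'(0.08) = 0.08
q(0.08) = -0.14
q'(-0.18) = 0.06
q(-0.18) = -0.16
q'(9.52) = -0.07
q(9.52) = -0.16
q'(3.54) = -0.04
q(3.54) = -0.17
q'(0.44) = 0.08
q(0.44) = -0.11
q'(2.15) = -0.04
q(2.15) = -0.08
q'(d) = -1.23*(2.92*sin(d)^3*cos(d) - 7.11*sin(d)^2*cos(d) - 8.92*sin(d)*cos(d) - 4.08*cos(d))/(-0.73*sin(d)^4 + 2.37*sin(d)^3 + 4.46*sin(d)^2 + 4.08*sin(d) + 8.23)^2 = (-3.5916*sin(d)^3 + 8.7453*sin(d)^2 + 10.9716*sin(d) + 5.0184)*cos(d)/(-0.73*sin(d)^4 + 2.37*sin(d)^3 + 4.46*sin(d)^2 + 4.08*sin(d) + 8.23)^2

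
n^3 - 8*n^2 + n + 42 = (n - 7)*(n - 3)*(n + 2)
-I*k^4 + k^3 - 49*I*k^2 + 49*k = k*(k - 7*I)*(k + 7*I)*(-I*k + 1)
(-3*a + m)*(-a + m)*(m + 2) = 3*a^2*m + 6*a^2 - 4*a*m^2 - 8*a*m + m^3 + 2*m^2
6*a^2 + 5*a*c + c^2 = (2*a + c)*(3*a + c)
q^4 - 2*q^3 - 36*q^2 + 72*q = q*(q - 6)*(q - 2)*(q + 6)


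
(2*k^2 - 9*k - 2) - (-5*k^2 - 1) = 7*k^2 - 9*k - 1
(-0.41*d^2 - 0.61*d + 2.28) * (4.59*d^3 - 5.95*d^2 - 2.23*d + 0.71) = -1.8819*d^5 - 0.3604*d^4 + 15.009*d^3 - 12.4968*d^2 - 5.5175*d + 1.6188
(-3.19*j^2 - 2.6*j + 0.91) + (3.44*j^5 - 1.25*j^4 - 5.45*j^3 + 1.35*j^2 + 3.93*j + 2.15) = 3.44*j^5 - 1.25*j^4 - 5.45*j^3 - 1.84*j^2 + 1.33*j + 3.06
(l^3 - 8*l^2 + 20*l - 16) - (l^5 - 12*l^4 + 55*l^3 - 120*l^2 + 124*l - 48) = -l^5 + 12*l^4 - 54*l^3 + 112*l^2 - 104*l + 32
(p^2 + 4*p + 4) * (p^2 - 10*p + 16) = p^4 - 6*p^3 - 20*p^2 + 24*p + 64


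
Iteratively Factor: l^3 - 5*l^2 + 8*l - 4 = (l - 2)*(l^2 - 3*l + 2) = (l - 2)*(l - 1)*(l - 2)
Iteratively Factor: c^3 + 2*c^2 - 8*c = (c)*(c^2 + 2*c - 8) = c*(c - 2)*(c + 4)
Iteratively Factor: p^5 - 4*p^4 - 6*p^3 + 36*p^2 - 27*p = (p)*(p^4 - 4*p^3 - 6*p^2 + 36*p - 27) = p*(p + 3)*(p^3 - 7*p^2 + 15*p - 9) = p*(p - 3)*(p + 3)*(p^2 - 4*p + 3) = p*(p - 3)*(p - 1)*(p + 3)*(p - 3)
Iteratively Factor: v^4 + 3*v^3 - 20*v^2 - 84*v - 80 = (v + 4)*(v^3 - v^2 - 16*v - 20) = (v + 2)*(v + 4)*(v^2 - 3*v - 10) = (v + 2)^2*(v + 4)*(v - 5)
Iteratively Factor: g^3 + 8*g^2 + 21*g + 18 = (g + 3)*(g^2 + 5*g + 6) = (g + 3)^2*(g + 2)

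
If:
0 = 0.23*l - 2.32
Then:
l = 10.09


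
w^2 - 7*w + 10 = (w - 5)*(w - 2)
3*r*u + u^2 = u*(3*r + u)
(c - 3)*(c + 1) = c^2 - 2*c - 3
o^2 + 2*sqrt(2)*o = o*(o + 2*sqrt(2))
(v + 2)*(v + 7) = v^2 + 9*v + 14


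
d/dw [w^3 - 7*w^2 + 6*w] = 3*w^2 - 14*w + 6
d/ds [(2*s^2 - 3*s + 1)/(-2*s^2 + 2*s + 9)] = (-2*s^2 + 40*s - 29)/(4*s^4 - 8*s^3 - 32*s^2 + 36*s + 81)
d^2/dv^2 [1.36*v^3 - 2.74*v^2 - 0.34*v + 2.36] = 8.16*v - 5.48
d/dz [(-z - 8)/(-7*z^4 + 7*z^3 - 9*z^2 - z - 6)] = (7*z^4 - 7*z^3 + 9*z^2 + z - (z + 8)*(28*z^3 - 21*z^2 + 18*z + 1) + 6)/(7*z^4 - 7*z^3 + 9*z^2 + z + 6)^2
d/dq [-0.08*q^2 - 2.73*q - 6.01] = -0.16*q - 2.73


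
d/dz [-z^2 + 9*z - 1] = 9 - 2*z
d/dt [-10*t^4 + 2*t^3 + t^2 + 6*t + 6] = -40*t^3 + 6*t^2 + 2*t + 6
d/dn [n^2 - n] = 2*n - 1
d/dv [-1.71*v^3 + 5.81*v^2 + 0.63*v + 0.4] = -5.13*v^2 + 11.62*v + 0.63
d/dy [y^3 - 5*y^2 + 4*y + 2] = 3*y^2 - 10*y + 4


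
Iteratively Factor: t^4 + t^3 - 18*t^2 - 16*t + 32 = (t + 4)*(t^3 - 3*t^2 - 6*t + 8) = (t - 4)*(t + 4)*(t^2 + t - 2) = (t - 4)*(t - 1)*(t + 4)*(t + 2)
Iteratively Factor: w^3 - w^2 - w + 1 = (w - 1)*(w^2 - 1) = (w - 1)^2*(w + 1)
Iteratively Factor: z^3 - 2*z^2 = (z)*(z^2 - 2*z) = z*(z - 2)*(z)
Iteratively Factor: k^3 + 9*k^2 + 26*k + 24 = (k + 4)*(k^2 + 5*k + 6) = (k + 2)*(k + 4)*(k + 3)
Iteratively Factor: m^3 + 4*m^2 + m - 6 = (m + 3)*(m^2 + m - 2) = (m - 1)*(m + 3)*(m + 2)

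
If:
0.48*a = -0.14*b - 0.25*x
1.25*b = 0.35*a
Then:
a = -0.481510015408321*x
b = -0.13482280431433*x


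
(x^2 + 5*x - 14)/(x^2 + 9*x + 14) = (x - 2)/(x + 2)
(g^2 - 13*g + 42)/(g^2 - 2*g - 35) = (g - 6)/(g + 5)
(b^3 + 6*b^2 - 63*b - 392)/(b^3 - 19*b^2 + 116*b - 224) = (b^2 + 14*b + 49)/(b^2 - 11*b + 28)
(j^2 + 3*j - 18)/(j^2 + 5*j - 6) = (j - 3)/(j - 1)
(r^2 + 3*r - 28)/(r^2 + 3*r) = (r^2 + 3*r - 28)/(r*(r + 3))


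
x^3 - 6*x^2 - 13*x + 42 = (x - 7)*(x - 2)*(x + 3)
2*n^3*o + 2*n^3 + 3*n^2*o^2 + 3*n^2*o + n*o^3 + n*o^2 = (n + o)*(2*n + o)*(n*o + n)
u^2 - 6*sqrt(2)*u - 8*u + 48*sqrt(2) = (u - 8)*(u - 6*sqrt(2))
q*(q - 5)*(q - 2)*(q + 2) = q^4 - 5*q^3 - 4*q^2 + 20*q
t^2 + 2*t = t*(t + 2)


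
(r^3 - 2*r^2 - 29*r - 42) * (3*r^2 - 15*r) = 3*r^5 - 21*r^4 - 57*r^3 + 309*r^2 + 630*r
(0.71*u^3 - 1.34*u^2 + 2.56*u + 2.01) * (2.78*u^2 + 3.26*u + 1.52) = 1.9738*u^5 - 1.4106*u^4 + 3.8276*u^3 + 11.8966*u^2 + 10.4438*u + 3.0552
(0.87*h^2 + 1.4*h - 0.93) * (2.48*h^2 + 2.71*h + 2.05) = 2.1576*h^4 + 5.8297*h^3 + 3.2711*h^2 + 0.349699999999999*h - 1.9065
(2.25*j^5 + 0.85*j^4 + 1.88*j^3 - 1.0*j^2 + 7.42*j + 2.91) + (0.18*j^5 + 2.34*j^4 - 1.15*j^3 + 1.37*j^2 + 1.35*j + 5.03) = 2.43*j^5 + 3.19*j^4 + 0.73*j^3 + 0.37*j^2 + 8.77*j + 7.94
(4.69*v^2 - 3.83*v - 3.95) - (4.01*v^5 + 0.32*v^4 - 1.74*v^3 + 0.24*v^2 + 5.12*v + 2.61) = -4.01*v^5 - 0.32*v^4 + 1.74*v^3 + 4.45*v^2 - 8.95*v - 6.56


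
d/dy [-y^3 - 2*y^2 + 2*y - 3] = -3*y^2 - 4*y + 2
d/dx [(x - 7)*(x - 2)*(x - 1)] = 3*x^2 - 20*x + 23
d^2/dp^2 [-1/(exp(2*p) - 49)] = 4*(-exp(2*p) - 49)*exp(2*p)/(exp(2*p) - 49)^3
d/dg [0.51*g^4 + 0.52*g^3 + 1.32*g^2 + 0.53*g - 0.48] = 2.04*g^3 + 1.56*g^2 + 2.64*g + 0.53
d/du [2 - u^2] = -2*u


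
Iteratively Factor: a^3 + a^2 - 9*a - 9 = (a + 3)*(a^2 - 2*a - 3) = (a - 3)*(a + 3)*(a + 1)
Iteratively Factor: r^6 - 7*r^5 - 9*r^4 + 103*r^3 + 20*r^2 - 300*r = (r + 2)*(r^5 - 9*r^4 + 9*r^3 + 85*r^2 - 150*r) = (r - 5)*(r + 2)*(r^4 - 4*r^3 - 11*r^2 + 30*r) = (r - 5)^2*(r + 2)*(r^3 + r^2 - 6*r) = r*(r - 5)^2*(r + 2)*(r^2 + r - 6) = r*(r - 5)^2*(r - 2)*(r + 2)*(r + 3)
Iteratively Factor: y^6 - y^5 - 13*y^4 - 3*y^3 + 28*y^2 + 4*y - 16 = (y - 1)*(y^5 - 13*y^3 - 16*y^2 + 12*y + 16) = (y - 1)*(y + 2)*(y^4 - 2*y^3 - 9*y^2 + 2*y + 8) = (y - 1)*(y + 2)^2*(y^3 - 4*y^2 - y + 4) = (y - 1)*(y + 1)*(y + 2)^2*(y^2 - 5*y + 4) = (y - 1)^2*(y + 1)*(y + 2)^2*(y - 4)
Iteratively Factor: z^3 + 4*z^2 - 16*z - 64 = (z - 4)*(z^2 + 8*z + 16) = (z - 4)*(z + 4)*(z + 4)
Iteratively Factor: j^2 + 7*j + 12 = (j + 3)*(j + 4)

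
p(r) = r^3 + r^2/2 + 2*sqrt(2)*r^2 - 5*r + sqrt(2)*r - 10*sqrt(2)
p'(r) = 3*r^2 + r + 4*sqrt(2)*r - 5 + sqrt(2)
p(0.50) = -14.98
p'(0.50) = 0.49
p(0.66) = -14.77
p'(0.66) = 2.11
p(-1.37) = -5.55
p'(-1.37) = -7.07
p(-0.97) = -8.44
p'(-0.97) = -7.22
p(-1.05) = -7.87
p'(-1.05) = -7.27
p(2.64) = 17.99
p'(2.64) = 34.90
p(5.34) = 213.90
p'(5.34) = 117.51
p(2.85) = 25.82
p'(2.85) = 39.75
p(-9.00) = -441.27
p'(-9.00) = 179.50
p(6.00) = 300.17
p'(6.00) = 144.36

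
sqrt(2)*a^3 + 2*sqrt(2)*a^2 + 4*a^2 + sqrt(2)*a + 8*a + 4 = (a + 1)*(a + 2*sqrt(2))*(sqrt(2)*a + sqrt(2))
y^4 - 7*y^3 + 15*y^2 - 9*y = y*(y - 3)^2*(y - 1)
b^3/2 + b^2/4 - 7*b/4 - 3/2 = (b/2 + 1/2)*(b - 2)*(b + 3/2)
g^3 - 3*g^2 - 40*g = g*(g - 8)*(g + 5)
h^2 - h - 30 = (h - 6)*(h + 5)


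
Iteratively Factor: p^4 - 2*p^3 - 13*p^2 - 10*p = (p)*(p^3 - 2*p^2 - 13*p - 10) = p*(p + 1)*(p^2 - 3*p - 10) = p*(p + 1)*(p + 2)*(p - 5)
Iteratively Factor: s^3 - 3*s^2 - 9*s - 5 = (s + 1)*(s^2 - 4*s - 5) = (s + 1)^2*(s - 5)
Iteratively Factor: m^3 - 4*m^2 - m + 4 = (m + 1)*(m^2 - 5*m + 4) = (m - 1)*(m + 1)*(m - 4)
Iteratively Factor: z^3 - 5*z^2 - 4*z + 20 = (z - 5)*(z^2 - 4) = (z - 5)*(z - 2)*(z + 2)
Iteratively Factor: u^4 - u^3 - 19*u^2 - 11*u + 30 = (u + 3)*(u^3 - 4*u^2 - 7*u + 10) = (u - 5)*(u + 3)*(u^2 + u - 2) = (u - 5)*(u + 2)*(u + 3)*(u - 1)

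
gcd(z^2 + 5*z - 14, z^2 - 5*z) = 1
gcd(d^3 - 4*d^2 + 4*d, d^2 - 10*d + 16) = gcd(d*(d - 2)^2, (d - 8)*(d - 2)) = d - 2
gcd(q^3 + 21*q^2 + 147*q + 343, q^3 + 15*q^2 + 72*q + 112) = q + 7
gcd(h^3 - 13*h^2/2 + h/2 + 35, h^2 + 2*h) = h + 2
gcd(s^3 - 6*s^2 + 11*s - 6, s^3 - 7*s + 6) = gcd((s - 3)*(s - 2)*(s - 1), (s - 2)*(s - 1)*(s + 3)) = s^2 - 3*s + 2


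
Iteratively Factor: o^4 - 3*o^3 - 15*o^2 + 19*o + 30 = (o + 3)*(o^3 - 6*o^2 + 3*o + 10) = (o - 2)*(o + 3)*(o^2 - 4*o - 5) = (o - 5)*(o - 2)*(o + 3)*(o + 1)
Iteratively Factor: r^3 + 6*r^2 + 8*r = (r + 4)*(r^2 + 2*r) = (r + 2)*(r + 4)*(r)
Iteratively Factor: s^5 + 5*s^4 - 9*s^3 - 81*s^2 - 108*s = (s - 4)*(s^4 + 9*s^3 + 27*s^2 + 27*s) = s*(s - 4)*(s^3 + 9*s^2 + 27*s + 27) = s*(s - 4)*(s + 3)*(s^2 + 6*s + 9) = s*(s - 4)*(s + 3)^2*(s + 3)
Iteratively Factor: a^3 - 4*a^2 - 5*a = (a - 5)*(a^2 + a) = a*(a - 5)*(a + 1)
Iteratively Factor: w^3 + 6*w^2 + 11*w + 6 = (w + 2)*(w^2 + 4*w + 3) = (w + 1)*(w + 2)*(w + 3)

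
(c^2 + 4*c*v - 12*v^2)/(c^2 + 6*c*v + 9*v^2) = (c^2 + 4*c*v - 12*v^2)/(c^2 + 6*c*v + 9*v^2)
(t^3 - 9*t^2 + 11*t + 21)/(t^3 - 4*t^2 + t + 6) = (t - 7)/(t - 2)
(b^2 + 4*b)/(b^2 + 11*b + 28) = b/(b + 7)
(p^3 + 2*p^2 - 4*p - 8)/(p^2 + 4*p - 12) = (p^2 + 4*p + 4)/(p + 6)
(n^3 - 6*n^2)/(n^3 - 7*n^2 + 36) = n^2/(n^2 - n - 6)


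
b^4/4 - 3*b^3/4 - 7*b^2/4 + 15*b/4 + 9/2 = (b/4 + 1/2)*(b - 3)^2*(b + 1)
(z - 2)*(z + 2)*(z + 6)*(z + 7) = z^4 + 13*z^3 + 38*z^2 - 52*z - 168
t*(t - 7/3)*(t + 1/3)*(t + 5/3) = t^4 - t^3/3 - 37*t^2/9 - 35*t/27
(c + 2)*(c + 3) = c^2 + 5*c + 6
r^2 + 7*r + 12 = (r + 3)*(r + 4)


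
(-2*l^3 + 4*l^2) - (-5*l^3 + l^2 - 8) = 3*l^3 + 3*l^2 + 8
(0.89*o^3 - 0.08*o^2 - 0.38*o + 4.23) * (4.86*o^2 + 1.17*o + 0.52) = 4.3254*o^5 + 0.6525*o^4 - 1.4776*o^3 + 20.0716*o^2 + 4.7515*o + 2.1996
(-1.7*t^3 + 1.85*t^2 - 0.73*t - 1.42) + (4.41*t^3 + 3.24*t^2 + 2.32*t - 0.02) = 2.71*t^3 + 5.09*t^2 + 1.59*t - 1.44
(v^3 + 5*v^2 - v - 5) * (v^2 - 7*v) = v^5 - 2*v^4 - 36*v^3 + 2*v^2 + 35*v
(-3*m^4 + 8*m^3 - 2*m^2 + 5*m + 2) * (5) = -15*m^4 + 40*m^3 - 10*m^2 + 25*m + 10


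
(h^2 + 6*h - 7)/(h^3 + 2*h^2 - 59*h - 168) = (h - 1)/(h^2 - 5*h - 24)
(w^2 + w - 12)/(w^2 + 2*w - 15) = (w + 4)/(w + 5)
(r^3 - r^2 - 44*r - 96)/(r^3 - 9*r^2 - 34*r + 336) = (r^2 + 7*r + 12)/(r^2 - r - 42)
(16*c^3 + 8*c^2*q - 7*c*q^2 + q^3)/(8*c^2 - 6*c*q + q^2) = (-4*c^2 - 3*c*q + q^2)/(-2*c + q)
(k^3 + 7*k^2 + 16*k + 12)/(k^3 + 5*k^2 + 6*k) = (k + 2)/k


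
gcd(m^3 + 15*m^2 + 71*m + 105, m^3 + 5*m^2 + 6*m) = m + 3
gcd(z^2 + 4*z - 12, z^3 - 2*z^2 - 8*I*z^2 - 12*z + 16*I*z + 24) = z - 2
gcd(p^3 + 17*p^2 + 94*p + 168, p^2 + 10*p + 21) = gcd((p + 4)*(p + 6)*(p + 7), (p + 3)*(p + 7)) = p + 7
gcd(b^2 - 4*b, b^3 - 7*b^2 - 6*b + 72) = b - 4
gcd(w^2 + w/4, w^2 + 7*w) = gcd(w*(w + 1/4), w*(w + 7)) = w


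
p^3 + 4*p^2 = p^2*(p + 4)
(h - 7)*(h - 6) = h^2 - 13*h + 42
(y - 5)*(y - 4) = y^2 - 9*y + 20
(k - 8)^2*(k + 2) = k^3 - 14*k^2 + 32*k + 128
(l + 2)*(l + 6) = l^2 + 8*l + 12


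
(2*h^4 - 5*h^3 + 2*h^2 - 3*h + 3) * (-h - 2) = -2*h^5 + h^4 + 8*h^3 - h^2 + 3*h - 6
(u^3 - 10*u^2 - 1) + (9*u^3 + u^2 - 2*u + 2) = 10*u^3 - 9*u^2 - 2*u + 1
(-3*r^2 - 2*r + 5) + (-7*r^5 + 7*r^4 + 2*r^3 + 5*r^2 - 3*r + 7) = -7*r^5 + 7*r^4 + 2*r^3 + 2*r^2 - 5*r + 12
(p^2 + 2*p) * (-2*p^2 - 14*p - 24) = -2*p^4 - 18*p^3 - 52*p^2 - 48*p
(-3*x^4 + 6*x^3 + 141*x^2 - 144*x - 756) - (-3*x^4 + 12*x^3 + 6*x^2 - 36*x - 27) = -6*x^3 + 135*x^2 - 108*x - 729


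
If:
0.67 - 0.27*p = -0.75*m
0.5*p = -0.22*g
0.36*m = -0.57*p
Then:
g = -1.04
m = -0.73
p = 0.46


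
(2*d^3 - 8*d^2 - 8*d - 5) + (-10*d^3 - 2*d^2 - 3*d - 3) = -8*d^3 - 10*d^2 - 11*d - 8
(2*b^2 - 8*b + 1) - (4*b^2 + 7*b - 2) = -2*b^2 - 15*b + 3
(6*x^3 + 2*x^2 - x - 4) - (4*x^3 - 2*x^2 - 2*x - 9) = 2*x^3 + 4*x^2 + x + 5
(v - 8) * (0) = 0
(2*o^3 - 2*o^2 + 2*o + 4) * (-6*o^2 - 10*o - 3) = -12*o^5 - 8*o^4 + 2*o^3 - 38*o^2 - 46*o - 12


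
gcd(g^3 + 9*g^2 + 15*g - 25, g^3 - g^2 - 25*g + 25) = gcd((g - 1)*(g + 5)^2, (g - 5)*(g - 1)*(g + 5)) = g^2 + 4*g - 5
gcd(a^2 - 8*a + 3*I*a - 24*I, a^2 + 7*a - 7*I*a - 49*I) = 1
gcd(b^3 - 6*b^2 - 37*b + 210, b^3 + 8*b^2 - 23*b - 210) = b^2 + b - 30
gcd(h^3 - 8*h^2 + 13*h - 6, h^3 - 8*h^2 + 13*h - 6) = h^3 - 8*h^2 + 13*h - 6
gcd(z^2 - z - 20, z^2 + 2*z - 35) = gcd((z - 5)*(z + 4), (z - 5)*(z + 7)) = z - 5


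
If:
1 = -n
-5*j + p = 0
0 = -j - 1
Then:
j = -1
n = -1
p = -5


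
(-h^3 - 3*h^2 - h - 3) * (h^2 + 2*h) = -h^5 - 5*h^4 - 7*h^3 - 5*h^2 - 6*h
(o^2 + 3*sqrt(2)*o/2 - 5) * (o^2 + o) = o^4 + o^3 + 3*sqrt(2)*o^3/2 - 5*o^2 + 3*sqrt(2)*o^2/2 - 5*o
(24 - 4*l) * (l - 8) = -4*l^2 + 56*l - 192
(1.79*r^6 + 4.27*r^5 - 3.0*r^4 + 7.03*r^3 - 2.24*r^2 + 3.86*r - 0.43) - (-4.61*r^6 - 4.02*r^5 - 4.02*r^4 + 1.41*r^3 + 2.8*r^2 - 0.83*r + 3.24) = 6.4*r^6 + 8.29*r^5 + 1.02*r^4 + 5.62*r^3 - 5.04*r^2 + 4.69*r - 3.67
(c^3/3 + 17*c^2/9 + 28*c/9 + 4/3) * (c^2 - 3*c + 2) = c^5/3 + 8*c^4/9 - 17*c^3/9 - 38*c^2/9 + 20*c/9 + 8/3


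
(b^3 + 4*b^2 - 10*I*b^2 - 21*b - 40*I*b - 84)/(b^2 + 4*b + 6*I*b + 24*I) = (b^2 - 10*I*b - 21)/(b + 6*I)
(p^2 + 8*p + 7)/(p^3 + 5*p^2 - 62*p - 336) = (p + 1)/(p^2 - 2*p - 48)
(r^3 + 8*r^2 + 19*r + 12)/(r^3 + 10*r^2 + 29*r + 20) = (r + 3)/(r + 5)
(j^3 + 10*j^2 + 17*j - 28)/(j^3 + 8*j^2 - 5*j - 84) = (j - 1)/(j - 3)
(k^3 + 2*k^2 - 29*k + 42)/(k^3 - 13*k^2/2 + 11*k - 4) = 2*(k^2 + 4*k - 21)/(2*k^2 - 9*k + 4)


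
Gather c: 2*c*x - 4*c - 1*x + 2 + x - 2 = c*(2*x - 4)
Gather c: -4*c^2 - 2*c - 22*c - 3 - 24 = -4*c^2 - 24*c - 27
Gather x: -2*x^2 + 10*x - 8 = -2*x^2 + 10*x - 8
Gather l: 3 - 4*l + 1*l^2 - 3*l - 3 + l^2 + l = 2*l^2 - 6*l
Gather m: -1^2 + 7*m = 7*m - 1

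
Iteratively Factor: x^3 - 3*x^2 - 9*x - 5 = (x + 1)*(x^2 - 4*x - 5) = (x + 1)^2*(x - 5)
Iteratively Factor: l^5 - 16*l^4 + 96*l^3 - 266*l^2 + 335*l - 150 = (l - 2)*(l^4 - 14*l^3 + 68*l^2 - 130*l + 75) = (l - 2)*(l - 1)*(l^3 - 13*l^2 + 55*l - 75) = (l - 5)*(l - 2)*(l - 1)*(l^2 - 8*l + 15) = (l - 5)*(l - 3)*(l - 2)*(l - 1)*(l - 5)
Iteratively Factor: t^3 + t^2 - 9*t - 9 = (t - 3)*(t^2 + 4*t + 3) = (t - 3)*(t + 3)*(t + 1)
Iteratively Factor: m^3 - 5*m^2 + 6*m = (m)*(m^2 - 5*m + 6) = m*(m - 3)*(m - 2)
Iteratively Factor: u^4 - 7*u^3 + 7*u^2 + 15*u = (u + 1)*(u^3 - 8*u^2 + 15*u) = (u - 5)*(u + 1)*(u^2 - 3*u) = u*(u - 5)*(u + 1)*(u - 3)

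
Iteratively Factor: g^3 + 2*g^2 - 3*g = (g - 1)*(g^2 + 3*g) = g*(g - 1)*(g + 3)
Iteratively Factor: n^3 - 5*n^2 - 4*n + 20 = (n - 5)*(n^2 - 4) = (n - 5)*(n - 2)*(n + 2)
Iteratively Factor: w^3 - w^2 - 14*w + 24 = (w + 4)*(w^2 - 5*w + 6) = (w - 3)*(w + 4)*(w - 2)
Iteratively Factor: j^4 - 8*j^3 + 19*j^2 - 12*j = (j)*(j^3 - 8*j^2 + 19*j - 12) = j*(j - 4)*(j^2 - 4*j + 3) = j*(j - 4)*(j - 1)*(j - 3)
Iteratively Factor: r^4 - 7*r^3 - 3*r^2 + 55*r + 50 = (r + 1)*(r^3 - 8*r^2 + 5*r + 50) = (r - 5)*(r + 1)*(r^2 - 3*r - 10) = (r - 5)^2*(r + 1)*(r + 2)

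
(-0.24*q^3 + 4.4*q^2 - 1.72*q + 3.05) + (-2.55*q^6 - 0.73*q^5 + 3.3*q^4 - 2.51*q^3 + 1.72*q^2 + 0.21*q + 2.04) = -2.55*q^6 - 0.73*q^5 + 3.3*q^4 - 2.75*q^3 + 6.12*q^2 - 1.51*q + 5.09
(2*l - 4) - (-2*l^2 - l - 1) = 2*l^2 + 3*l - 3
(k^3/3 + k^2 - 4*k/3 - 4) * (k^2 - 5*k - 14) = k^5/3 - 2*k^4/3 - 11*k^3 - 34*k^2/3 + 116*k/3 + 56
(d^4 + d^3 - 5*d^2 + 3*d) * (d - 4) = d^5 - 3*d^4 - 9*d^3 + 23*d^2 - 12*d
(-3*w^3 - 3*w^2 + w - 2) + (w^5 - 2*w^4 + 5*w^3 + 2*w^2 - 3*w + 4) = w^5 - 2*w^4 + 2*w^3 - w^2 - 2*w + 2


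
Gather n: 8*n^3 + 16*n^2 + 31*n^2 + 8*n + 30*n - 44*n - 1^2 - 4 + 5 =8*n^3 + 47*n^2 - 6*n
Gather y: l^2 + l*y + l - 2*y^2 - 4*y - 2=l^2 + l - 2*y^2 + y*(l - 4) - 2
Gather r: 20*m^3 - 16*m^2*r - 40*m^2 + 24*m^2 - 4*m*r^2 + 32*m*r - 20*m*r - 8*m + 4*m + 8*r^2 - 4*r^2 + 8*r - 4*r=20*m^3 - 16*m^2 - 4*m + r^2*(4 - 4*m) + r*(-16*m^2 + 12*m + 4)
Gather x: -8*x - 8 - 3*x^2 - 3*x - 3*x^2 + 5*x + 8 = -6*x^2 - 6*x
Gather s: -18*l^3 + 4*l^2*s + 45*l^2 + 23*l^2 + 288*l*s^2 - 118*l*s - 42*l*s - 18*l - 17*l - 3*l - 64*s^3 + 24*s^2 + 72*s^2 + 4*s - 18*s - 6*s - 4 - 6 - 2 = -18*l^3 + 68*l^2 - 38*l - 64*s^3 + s^2*(288*l + 96) + s*(4*l^2 - 160*l - 20) - 12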